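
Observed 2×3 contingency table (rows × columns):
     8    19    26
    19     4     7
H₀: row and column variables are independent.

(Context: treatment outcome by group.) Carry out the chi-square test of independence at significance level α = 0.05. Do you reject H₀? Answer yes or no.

Row totals [53, 30], col totals [27, 23, 33], n=83
χ² = (8−17.24)²/17.24 + (19−14.69)²/14.69 + (26−21.07)²/21.07 + (19−9.76)²/9.76 + (4−8.31)²/8.31 + (7−11.93)²/11.93 = 20.3962
df = 2
p-value (upper-tail) = 0.00004
At α=0.05: p < α → reject H₀

reject H₀: yes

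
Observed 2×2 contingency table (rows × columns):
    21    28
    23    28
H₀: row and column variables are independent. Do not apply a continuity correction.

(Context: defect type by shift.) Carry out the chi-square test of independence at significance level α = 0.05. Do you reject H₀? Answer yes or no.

reject H₀: no

Row totals [49, 51], col totals [44, 56], n=100
χ² = (21−21.56)²/21.56 + (28−27.44)²/27.44 + (23−22.44)²/22.44 + (28−28.56)²/28.56 = 0.0509
df = 1
p-value (upper-tail) = 0.82145
At α=0.05: p ≥ α → fail to reject H₀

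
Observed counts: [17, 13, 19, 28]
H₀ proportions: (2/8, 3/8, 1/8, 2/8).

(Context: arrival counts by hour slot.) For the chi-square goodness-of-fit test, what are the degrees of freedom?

df = k − 1 = 4 − 1 = 3

degrees of freedom = 3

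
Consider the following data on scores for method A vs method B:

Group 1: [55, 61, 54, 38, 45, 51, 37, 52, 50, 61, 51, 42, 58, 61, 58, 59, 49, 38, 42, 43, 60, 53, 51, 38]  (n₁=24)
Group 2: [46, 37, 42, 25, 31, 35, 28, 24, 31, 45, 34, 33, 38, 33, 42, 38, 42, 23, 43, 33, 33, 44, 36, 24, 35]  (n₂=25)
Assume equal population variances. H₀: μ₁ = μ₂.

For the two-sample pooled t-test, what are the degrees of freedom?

degrees of freedom = 47

df = n₁ + n₂ − 2 = 24 + 25 − 2 = 47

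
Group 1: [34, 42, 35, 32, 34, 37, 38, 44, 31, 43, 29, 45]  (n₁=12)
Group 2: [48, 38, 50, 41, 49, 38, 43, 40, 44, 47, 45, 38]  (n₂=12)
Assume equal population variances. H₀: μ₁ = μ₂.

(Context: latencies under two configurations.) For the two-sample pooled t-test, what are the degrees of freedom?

degrees of freedom = 22

df = n₁ + n₂ − 2 = 12 + 12 − 2 = 22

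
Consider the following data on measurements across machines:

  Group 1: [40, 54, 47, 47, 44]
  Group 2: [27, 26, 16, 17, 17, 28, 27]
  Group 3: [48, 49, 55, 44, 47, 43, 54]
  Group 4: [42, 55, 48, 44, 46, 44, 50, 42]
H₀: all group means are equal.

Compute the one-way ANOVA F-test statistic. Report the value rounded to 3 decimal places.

test statistic = 43.453

Group means [46.40, 22.57, 48.57, 46.38], grand mean 40.778
SSB = Σnᵢ(x̄ᵢ−x̄)² = 3154.163; SSW = ΣΣ(x−x̄ᵢ)² = 556.504
MSB = 3154.163/3 = 1051.3877; MSW = 556.504/23 = 24.1958
F = MSB/MSW = 43.4533
df = (3, 23)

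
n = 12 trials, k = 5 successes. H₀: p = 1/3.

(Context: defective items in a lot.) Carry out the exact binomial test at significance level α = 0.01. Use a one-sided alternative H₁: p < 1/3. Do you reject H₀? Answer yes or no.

Exact binomial: n=12, k=5, p₀=1/3=0.3333
P(X≤5) from Σ C(n,i)·p₀^i·(1−p₀)^(n−i)
p-value (one-sided, H₁ less) = 0.82228
At α=0.01: p ≥ α → fail to reject H₀

reject H₀: no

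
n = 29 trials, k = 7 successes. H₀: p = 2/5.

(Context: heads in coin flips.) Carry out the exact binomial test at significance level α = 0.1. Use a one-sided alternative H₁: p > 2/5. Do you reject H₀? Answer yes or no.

Exact binomial: n=29, k=7, p₀=2/5=0.4000
P(X≥7) from Σ C(n,i)·p₀^i·(1−p₀)^(n−i)
p-value (one-sided, H₁ greater) = 0.97667
At α=0.1: p ≥ α → fail to reject H₀

reject H₀: no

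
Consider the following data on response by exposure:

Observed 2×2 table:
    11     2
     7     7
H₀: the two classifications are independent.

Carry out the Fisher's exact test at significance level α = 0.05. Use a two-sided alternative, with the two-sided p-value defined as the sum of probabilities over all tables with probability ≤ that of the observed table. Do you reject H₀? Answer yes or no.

Margins: r₁=13, r₂=14, c₁=18, c₂=9, n=27
p_obs = C(13,11)·C(14,7)/C(27,18); sum pmf over tables with pmf ≤ p_obs
p-value (two-sided) = 0.10319
At α=0.05: p ≥ α → fail to reject H₀

reject H₀: no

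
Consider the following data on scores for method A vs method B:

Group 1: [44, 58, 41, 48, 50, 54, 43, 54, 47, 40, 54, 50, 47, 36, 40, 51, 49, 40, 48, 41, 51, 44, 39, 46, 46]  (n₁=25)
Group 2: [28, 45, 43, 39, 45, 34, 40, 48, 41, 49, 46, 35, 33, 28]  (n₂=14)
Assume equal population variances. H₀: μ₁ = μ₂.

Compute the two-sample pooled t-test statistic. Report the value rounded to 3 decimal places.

x̄₁=46.440, s₁=5.613, n₁=25
x̄₂=39.571, s₂=7.002, n₂=14
s_p² = [24·5.613² + 13·7.002²]/37 = 37.6646
SE = √(s_p²·(1/25+1/14)) = 2.0486
t = (46.440−39.571)/2.0486 = 3.3528
df = 37

test statistic = 3.353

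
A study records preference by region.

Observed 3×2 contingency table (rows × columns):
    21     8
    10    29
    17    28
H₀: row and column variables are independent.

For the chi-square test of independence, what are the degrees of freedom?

df = (r−1)(c−1) = (3−1)·(2−1) = 2

degrees of freedom = 2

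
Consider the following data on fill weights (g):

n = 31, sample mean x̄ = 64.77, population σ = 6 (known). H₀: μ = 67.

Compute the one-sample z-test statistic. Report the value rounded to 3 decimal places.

SE = σ/√n = 6/√31 = 1.0776
z = (x̄−μ₀)/SE = (64.77−67)/1.0776 = -2.0694

test statistic = -2.069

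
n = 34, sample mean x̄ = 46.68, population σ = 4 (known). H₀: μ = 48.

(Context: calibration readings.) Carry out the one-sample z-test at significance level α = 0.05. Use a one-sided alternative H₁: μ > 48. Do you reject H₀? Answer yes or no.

SE = σ/√n = 4/√34 = 0.6860
z = (x̄−μ₀)/SE = (46.68−48)/0.6860 = -1.9242
p-value (one-sided, H₁ greater) = 0.97284
At α=0.05: p ≥ α → fail to reject H₀

reject H₀: no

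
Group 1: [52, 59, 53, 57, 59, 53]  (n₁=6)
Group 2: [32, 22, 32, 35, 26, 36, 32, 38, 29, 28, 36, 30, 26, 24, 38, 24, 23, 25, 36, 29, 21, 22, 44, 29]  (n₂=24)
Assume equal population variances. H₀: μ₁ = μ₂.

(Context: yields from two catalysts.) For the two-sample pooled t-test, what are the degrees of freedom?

df = n₁ + n₂ − 2 = 6 + 24 − 2 = 28

degrees of freedom = 28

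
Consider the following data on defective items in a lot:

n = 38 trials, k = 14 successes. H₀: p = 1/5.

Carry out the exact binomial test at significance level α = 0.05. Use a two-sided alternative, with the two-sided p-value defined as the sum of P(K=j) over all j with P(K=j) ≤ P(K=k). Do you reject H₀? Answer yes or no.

reject H₀: yes

Exact binomial: n=38, k=14, p₀=1/5=0.2000
P(X=j) = C(n,j)·p₀^j·(1−p₀)^(n−j); p = Σ P(X=j) over j with P(X=j) ≤ P(X=14)
p-value (two-sided) = 0.01421
At α=0.05: p < α → reject H₀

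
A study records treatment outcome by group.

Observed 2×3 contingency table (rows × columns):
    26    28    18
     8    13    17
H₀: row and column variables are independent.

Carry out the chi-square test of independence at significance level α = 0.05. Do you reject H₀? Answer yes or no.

Row totals [72, 38], col totals [34, 41, 35], n=110
χ² = (26−22.25)²/22.25 + (28−26.84)²/26.84 + (18−22.91)²/22.91 + (8−11.75)²/11.75 + (13−14.16)²/14.16 + (17−12.09)²/12.09 = 5.0159
df = 2
p-value (upper-tail) = 0.08143
At α=0.05: p ≥ α → fail to reject H₀

reject H₀: no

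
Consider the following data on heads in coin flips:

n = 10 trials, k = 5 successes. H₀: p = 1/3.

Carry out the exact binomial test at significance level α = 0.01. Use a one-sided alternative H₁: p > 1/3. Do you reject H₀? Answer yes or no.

Exact binomial: n=10, k=5, p₀=1/3=0.3333
P(X≥5) from Σ C(n,i)·p₀^i·(1−p₀)^(n−i)
p-value (one-sided, H₁ greater) = 0.21313
At α=0.01: p ≥ α → fail to reject H₀

reject H₀: no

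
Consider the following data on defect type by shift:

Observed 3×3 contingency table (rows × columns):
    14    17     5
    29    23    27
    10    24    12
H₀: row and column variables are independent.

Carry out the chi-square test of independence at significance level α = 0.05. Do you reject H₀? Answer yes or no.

reject H₀: yes

Row totals [36, 79, 46], col totals [53, 64, 44], n=161
χ² = (14−11.85)²/11.85 + (17−14.31)²/14.31 + (5−9.84)²/9.84 + (29−26.01)²/26.01 + (23−31.40)²/31.40 + (27−21.59)²/21.59 + (10−15.14)²/15.14 + (24−18.29)²/18.29 + (12−12.57)²/12.57 = 10.7821
df = 4
p-value (upper-tail) = 0.02913
At α=0.05: p < α → reject H₀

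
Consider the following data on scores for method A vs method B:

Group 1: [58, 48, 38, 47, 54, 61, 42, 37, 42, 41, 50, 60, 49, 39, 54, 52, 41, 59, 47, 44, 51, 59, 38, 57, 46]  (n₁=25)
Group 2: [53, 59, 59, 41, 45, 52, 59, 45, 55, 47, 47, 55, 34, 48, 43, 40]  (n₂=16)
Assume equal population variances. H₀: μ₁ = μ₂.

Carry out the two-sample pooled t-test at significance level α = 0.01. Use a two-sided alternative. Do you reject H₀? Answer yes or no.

reject H₀: no

x̄₁=48.560, s₁=7.703, n₁=25
x̄₂=48.875, s₂=7.500, n₂=16
s_p² = [24·7.703² + 15·7.500²]/39 = 58.1515
SE = √(s_p²·(1/25+1/16)) = 2.4414
t = (48.560−48.875)/2.4414 = -0.1290
df = 39
p-value (two-sided) = 0.89800
At α=0.01: p ≥ α → fail to reject H₀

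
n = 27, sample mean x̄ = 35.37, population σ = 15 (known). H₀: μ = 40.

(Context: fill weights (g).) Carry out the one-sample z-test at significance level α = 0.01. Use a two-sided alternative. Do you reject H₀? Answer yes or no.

SE = σ/√n = 15/√27 = 2.8868
z = (x̄−μ₀)/SE = (35.37−40)/2.8868 = -1.6039
p-value (two-sided) = 0.10874
At α=0.01: p ≥ α → fail to reject H₀

reject H₀: no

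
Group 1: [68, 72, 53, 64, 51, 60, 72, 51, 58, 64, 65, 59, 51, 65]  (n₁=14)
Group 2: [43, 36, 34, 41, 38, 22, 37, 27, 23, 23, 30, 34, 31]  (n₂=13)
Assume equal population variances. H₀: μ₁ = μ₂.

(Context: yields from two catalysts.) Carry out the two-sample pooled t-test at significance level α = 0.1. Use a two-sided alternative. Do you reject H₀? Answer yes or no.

x̄₁=60.929, s₁=7.437, n₁=14
x̄₂=32.231, s₂=6.942, n₂=13
s_p² = [13·7.437² + 12·6.942²]/25 = 51.8895
SE = √(s_p²·(1/14+1/13)) = 2.7745
t = (60.929−32.231)/2.7745 = 10.3434
df = 25
p-value (two-sided) = 0.00000
At α=0.1: p < α → reject H₀

reject H₀: yes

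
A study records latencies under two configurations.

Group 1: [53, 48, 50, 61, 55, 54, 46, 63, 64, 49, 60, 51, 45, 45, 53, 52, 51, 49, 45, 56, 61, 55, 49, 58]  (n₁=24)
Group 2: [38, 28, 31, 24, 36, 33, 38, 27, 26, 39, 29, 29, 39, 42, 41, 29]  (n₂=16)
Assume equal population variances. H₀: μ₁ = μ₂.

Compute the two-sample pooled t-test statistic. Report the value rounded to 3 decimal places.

test statistic = 10.617

x̄₁=53.042, s₁=5.797, n₁=24
x̄₂=33.062, s₂=5.882, n₂=16
s_p² = [23·5.797² + 15·5.882²]/38 = 33.9973
SE = √(s_p²·(1/24+1/16)) = 1.8819
t = (53.042−33.062)/1.8819 = 10.6167
df = 38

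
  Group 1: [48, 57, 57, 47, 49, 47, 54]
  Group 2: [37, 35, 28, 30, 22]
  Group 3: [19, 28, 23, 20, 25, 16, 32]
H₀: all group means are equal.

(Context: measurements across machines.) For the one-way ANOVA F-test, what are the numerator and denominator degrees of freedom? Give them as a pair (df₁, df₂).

degrees of freedom = [2, 16]

k = 3 groups, N = 19 total
df = (k−1, N−k) = (3−1, 19−3) = (2, 16)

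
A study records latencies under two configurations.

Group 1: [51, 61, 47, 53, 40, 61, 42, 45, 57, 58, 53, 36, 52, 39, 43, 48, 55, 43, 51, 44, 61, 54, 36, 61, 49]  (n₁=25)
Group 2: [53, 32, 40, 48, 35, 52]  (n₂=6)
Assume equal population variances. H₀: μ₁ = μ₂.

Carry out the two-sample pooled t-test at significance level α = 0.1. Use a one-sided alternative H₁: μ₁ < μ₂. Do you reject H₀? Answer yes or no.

x̄₁=49.600, s₁=7.927, n₁=25
x̄₂=43.333, s₂=8.937, n₂=6
s_p² = [24·7.927² + 5·8.937²]/29 = 65.7701
SE = √(s_p²·(1/25+1/6)) = 3.6868
t = (49.600−43.333)/3.6868 = 1.6998
df = 29
p-value (one-sided, H₁ less) = 0.95006
At α=0.1: p ≥ α → fail to reject H₀

reject H₀: no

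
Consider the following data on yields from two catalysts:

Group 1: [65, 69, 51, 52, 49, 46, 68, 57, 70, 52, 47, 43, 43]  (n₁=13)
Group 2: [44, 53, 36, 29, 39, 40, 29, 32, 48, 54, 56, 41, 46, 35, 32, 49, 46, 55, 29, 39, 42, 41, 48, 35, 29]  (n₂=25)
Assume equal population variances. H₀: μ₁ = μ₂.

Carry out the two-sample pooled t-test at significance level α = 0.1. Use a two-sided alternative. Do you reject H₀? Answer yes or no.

reject H₀: yes

x̄₁=54.769, s₁=9.985, n₁=13
x̄₂=41.080, s₂=8.660, n₂=25
s_p² = [12·9.985² + 24·8.660²]/36 = 83.2263
SE = √(s_p²·(1/13+1/25)) = 3.1195
t = (54.769−41.080)/3.1195 = 4.3883
df = 36
p-value (two-sided) = 0.00010
At α=0.1: p < α → reject H₀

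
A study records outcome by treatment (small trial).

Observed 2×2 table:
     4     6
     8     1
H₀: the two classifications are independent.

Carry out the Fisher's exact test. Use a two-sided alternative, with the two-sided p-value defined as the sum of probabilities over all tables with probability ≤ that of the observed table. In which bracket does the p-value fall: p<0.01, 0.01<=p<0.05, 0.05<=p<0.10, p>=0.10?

p-value bracket: 0.05<=p<0.10

Margins: r₁=10, r₂=9, c₁=12, c₂=7, n=19
p_obs = C(10,4)·C(9,8)/C(19,12); sum pmf over tables with pmf ≤ p_obs
p-value (two-sided) = 0.05728
→ bracket: 0.05<=p<0.10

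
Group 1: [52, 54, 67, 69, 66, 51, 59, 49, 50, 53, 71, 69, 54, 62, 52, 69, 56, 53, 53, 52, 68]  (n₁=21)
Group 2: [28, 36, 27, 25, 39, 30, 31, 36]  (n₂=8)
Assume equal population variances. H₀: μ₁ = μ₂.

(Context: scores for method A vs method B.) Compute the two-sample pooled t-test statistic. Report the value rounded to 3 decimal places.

test statistic = 9.114

x̄₁=58.524, s₁=7.750, n₁=21
x̄₂=31.500, s₂=4.986, n₂=8
s_p² = [20·7.750² + 7·4.986²]/27 = 50.9347
SE = √(s_p²·(1/21+1/8)) = 2.9652
t = (58.524−31.500)/2.9652 = 9.1137
df = 27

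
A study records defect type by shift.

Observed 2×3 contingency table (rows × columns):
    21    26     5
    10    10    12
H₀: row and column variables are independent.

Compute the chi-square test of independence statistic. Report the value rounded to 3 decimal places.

Row totals [52, 32], col totals [31, 36, 17], n=84
χ² = (21−19.19)²/19.19 + (26−22.29)²/22.29 + (5−10.52)²/10.52 + (10−11.81)²/11.81 + (10−13.71)²/13.71 + (12−6.48)²/6.48 = 9.6838
df = 2

test statistic = 9.684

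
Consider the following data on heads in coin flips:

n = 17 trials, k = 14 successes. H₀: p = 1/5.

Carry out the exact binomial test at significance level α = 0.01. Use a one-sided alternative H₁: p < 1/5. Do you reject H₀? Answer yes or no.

Exact binomial: n=17, k=14, p₀=1/5=0.2000
P(X≤14) from Σ C(n,i)·p₀^i·(1−p₀)^(n−i)
p-value (one-sided, H₁ less) = 1.00000
At α=0.01: p ≥ α → fail to reject H₀

reject H₀: no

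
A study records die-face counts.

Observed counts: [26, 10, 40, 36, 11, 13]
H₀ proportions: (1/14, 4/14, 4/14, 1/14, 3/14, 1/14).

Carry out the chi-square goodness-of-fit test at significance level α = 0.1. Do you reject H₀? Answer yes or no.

reject H₀: yes

n = 136; E_i = n·p_i = [9.71, 38.86, 38.86, 9.71, 29.14, 9.71]
χ² = (26−9.71)²/9.71 + (10−38.86)²/38.86 + (40−38.86)²/38.86 + (36−9.71)²/9.71 + (11−29.14)²/29.14 + (13−9.71)²/9.71 = 132.2990
df = 5
p-value (upper-tail) = 0.00000
At α=0.1: p < α → reject H₀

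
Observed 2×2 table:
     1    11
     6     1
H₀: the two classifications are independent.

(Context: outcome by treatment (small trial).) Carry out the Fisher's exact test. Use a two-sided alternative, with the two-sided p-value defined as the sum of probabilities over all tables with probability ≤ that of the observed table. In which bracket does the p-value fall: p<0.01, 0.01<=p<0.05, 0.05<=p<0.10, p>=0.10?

Margins: r₁=12, r₂=7, c₁=7, c₂=12, n=19
p_obs = C(12,1)·C(7,6)/C(19,7); sum pmf over tables with pmf ≤ p_obs
p-value (two-sided) = 0.00169
→ bracket: p<0.01

p-value bracket: p<0.01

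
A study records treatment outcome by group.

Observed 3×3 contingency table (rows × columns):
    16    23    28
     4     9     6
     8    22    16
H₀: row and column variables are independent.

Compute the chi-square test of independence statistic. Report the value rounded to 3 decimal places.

test statistic = 2.569

Row totals [67, 19, 46], col totals [28, 54, 50], n=132
χ² = (16−14.21)²/14.21 + (23−27.41)²/27.41 + (28−25.38)²/25.38 + (4−4.03)²/4.03 + (9−7.77)²/7.77 + (6−7.20)²/7.20 + (8−9.76)²/9.76 + (22−18.82)²/18.82 + (16−17.42)²/17.42 = 2.5690
df = 4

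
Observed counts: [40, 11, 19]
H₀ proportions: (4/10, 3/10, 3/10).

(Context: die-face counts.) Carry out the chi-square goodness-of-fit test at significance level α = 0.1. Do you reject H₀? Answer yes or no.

n = 70; E_i = n·p_i = [28.00, 21.00, 21.00]
χ² = (40−28.00)²/28.00 + (11−21.00)²/21.00 + (19−21.00)²/21.00 = 10.0952
df = 2
p-value (upper-tail) = 0.00642
At α=0.1: p < α → reject H₀

reject H₀: yes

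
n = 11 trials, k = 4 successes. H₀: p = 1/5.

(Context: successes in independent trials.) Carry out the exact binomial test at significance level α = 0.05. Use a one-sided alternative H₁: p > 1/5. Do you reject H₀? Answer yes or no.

reject H₀: no

Exact binomial: n=11, k=4, p₀=1/5=0.2000
P(X≥4) from Σ C(n,i)·p₀^i·(1−p₀)^(n−i)
p-value (one-sided, H₁ greater) = 0.16114
At α=0.05: p ≥ α → fail to reject H₀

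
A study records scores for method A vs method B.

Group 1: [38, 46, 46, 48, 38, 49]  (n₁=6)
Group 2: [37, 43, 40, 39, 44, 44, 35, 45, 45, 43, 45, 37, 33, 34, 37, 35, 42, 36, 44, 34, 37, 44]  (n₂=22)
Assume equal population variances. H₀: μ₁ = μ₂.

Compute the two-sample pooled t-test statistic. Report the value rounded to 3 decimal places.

test statistic = 2.213

x̄₁=44.167, s₁=4.916, n₁=6
x̄₂=39.682, s₂=4.269, n₂=22
s_p² = [5·4.916² + 21·4.269²]/26 = 19.3695
SE = √(s_p²·(1/6+1/22)) = 2.0270
t = (44.167−39.682)/2.0270 = 2.2126
df = 26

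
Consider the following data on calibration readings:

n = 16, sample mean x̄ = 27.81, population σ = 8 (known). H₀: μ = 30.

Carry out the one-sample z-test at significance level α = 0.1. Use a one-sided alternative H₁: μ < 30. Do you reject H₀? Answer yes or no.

SE = σ/√n = 8/√16 = 2.0000
z = (x̄−μ₀)/SE = (27.81−30)/2.0000 = -1.0950
p-value (one-sided, H₁ less) = 0.13676
At α=0.1: p ≥ α → fail to reject H₀

reject H₀: no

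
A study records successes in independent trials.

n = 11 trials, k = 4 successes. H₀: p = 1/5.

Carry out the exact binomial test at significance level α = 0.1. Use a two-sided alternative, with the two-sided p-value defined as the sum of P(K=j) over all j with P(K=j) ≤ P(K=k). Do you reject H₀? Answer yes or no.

reject H₀: no

Exact binomial: n=11, k=4, p₀=1/5=0.2000
P(X=j) = C(n,j)·p₀^j·(1−p₀)^(n−j); p = Σ P(X=j) over j with P(X=j) ≤ P(X=4)
p-value (two-sided) = 0.24704
At α=0.1: p ≥ α → fail to reject H₀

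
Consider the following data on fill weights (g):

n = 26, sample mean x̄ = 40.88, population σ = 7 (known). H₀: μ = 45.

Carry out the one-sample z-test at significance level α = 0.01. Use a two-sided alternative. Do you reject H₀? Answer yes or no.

reject H₀: yes

SE = σ/√n = 7/√26 = 1.3728
z = (x̄−μ₀)/SE = (40.88−45)/1.3728 = -3.0011
p-value (two-sided) = 0.00269
At α=0.01: p < α → reject H₀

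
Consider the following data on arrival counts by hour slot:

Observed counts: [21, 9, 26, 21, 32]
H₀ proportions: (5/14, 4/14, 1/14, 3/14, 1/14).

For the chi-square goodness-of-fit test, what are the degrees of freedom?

degrees of freedom = 4

df = k − 1 = 5 − 1 = 4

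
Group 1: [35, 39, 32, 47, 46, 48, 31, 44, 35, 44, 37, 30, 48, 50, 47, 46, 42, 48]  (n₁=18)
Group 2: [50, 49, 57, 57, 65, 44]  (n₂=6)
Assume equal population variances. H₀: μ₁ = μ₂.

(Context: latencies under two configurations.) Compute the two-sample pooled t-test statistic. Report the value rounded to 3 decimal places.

x̄₁=41.611, s₁=6.670, n₁=18
x̄₂=53.667, s₂=7.474, n₂=6
s_p² = [17·6.670² + 5·7.474²]/22 = 47.0732
SE = √(s_p²·(1/18+1/6)) = 3.2343
t = (41.611−53.667)/3.2343 = -3.7274
df = 22

test statistic = -3.727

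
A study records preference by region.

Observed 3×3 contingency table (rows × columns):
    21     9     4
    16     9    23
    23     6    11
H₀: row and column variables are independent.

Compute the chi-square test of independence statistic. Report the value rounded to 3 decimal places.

Row totals [34, 48, 40], col totals [60, 24, 38], n=122
χ² = (21−16.72)²/16.72 + (9−6.69)²/6.69 + (4−10.59)²/10.59 + (16−23.61)²/23.61 + (9−9.44)²/9.44 + (23−14.95)²/14.95 + (23−19.67)²/19.67 + (6−7.87)²/7.87 + (11−12.46)²/12.46 = 13.9776
df = 4

test statistic = 13.978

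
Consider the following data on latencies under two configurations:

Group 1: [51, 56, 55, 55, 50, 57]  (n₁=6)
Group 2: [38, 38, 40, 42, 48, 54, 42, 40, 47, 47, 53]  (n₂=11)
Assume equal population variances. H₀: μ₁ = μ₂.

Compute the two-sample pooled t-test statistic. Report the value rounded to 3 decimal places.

test statistic = 3.814

x̄₁=54.000, s₁=2.828, n₁=6
x̄₂=44.455, s₂=5.698, n₂=11
s_p² = [5·2.828² + 10·5.698²]/15 = 24.3152
SE = √(s_p²·(1/6+1/11)) = 2.5026
t = (54.000−44.455)/2.5026 = 3.8142
df = 15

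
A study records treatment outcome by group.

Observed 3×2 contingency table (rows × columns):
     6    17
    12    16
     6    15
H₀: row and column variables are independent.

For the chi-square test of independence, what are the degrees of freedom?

df = (r−1)(c−1) = (3−1)·(2−1) = 2

degrees of freedom = 2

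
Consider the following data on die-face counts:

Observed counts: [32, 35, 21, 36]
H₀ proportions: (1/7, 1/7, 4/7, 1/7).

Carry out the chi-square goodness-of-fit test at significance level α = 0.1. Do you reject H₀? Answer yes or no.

n = 124; E_i = n·p_i = [17.71, 17.71, 70.86, 17.71]
χ² = (32−17.71)²/17.71 + (35−17.71)²/17.71 + (21−70.86)²/70.86 + (36−17.71)²/17.71 = 82.3448
df = 3
p-value (upper-tail) = 0.00000
At α=0.1: p < α → reject H₀

reject H₀: yes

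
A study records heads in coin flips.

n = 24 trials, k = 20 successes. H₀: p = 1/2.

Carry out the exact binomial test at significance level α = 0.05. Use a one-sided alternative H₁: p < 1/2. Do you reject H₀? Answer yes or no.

Exact binomial: n=24, k=20, p₀=1/2=0.5000
P(X≤20) from Σ C(n,i)·p₀^i·(1−p₀)^(n−i)
p-value (one-sided, H₁ less) = 0.99986
At α=0.05: p ≥ α → fail to reject H₀

reject H₀: no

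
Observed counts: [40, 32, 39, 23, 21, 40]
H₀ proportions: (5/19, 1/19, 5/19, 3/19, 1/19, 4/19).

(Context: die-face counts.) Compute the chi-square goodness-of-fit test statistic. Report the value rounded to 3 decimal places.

n = 195; E_i = n·p_i = [51.32, 10.26, 51.32, 30.79, 10.26, 41.05]
χ² = (40−51.32)²/51.32 + (32−10.26)²/10.26 + (39−51.32)²/51.32 + (23−30.79)²/30.79 + (21−10.26)²/10.26 + (40−41.05)²/41.05 = 64.7186
df = 5

test statistic = 64.719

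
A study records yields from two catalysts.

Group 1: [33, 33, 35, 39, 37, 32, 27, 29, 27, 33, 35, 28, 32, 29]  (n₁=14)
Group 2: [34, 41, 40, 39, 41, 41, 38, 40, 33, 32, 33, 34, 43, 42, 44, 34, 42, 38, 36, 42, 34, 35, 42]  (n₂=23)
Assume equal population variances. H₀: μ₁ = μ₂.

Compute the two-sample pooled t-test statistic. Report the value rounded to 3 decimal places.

test statistic = -4.752

x̄₁=32.071, s₁=3.710, n₁=14
x̄₂=38.174, s₂=3.833, n₂=23
s_p² = [13·3.710² + 22·3.833²]/35 = 14.3495
SE = √(s_p²·(1/14+1/23)) = 1.2841
t = (32.071−38.174)/1.2841 = -4.7524
df = 35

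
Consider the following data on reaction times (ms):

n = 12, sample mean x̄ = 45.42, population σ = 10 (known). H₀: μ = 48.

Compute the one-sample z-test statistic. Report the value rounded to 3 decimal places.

test statistic = -0.894

SE = σ/√n = 10/√12 = 2.8868
z = (x̄−μ₀)/SE = (45.42−48)/2.8868 = -0.8937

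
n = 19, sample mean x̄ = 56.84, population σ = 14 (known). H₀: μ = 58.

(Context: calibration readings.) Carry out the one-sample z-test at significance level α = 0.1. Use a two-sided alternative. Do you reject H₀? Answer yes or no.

reject H₀: no

SE = σ/√n = 14/√19 = 3.2118
z = (x̄−μ₀)/SE = (56.84−58)/3.2118 = -0.3612
p-value (two-sided) = 0.71798
At α=0.1: p ≥ α → fail to reject H₀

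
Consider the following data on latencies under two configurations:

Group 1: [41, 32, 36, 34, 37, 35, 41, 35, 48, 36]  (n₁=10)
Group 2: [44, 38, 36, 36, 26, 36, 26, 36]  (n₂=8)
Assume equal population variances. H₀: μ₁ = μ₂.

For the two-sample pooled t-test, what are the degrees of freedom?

degrees of freedom = 16

df = n₁ + n₂ − 2 = 10 + 8 − 2 = 16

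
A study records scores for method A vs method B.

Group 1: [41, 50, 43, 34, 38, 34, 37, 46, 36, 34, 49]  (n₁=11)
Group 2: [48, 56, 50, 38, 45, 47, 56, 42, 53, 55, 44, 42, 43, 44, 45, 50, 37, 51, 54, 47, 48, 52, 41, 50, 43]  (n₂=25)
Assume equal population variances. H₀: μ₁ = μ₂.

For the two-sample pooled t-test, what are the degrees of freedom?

degrees of freedom = 34

df = n₁ + n₂ − 2 = 11 + 25 − 2 = 34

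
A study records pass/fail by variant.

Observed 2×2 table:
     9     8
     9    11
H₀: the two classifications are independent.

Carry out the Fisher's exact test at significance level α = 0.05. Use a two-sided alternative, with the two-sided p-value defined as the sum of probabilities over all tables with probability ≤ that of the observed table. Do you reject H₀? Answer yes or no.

reject H₀: no

Margins: r₁=17, r₂=20, c₁=18, c₂=19, n=37
p_obs = C(17,9)·C(20,9)/C(37,18); sum pmf over tables with pmf ≤ p_obs
p-value (two-sided) = 0.74585
At α=0.05: p ≥ α → fail to reject H₀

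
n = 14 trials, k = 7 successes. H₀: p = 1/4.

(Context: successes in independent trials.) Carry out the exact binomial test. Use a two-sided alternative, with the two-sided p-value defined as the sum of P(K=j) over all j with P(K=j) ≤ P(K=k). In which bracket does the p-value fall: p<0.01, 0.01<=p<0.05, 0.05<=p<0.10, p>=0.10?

Exact binomial: n=14, k=7, p₀=1/4=0.2500
P(X=j) = C(n,j)·p₀^j·(1−p₀)^(n−j); p = Σ P(X=j) over j with P(X=j) ≤ P(X=7)
p-value (two-sided) = 0.05609
→ bracket: 0.05<=p<0.10

p-value bracket: 0.05<=p<0.10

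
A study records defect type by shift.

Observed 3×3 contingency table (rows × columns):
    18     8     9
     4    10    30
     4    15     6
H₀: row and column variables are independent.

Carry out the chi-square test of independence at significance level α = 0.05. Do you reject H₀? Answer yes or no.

Row totals [35, 44, 25], col totals [26, 33, 45], n=104
χ² = (18−8.75)²/8.75 + (8−11.11)²/11.11 + (9−15.14)²/15.14 + (4−11.00)²/11.00 + (10−13.96)²/13.96 + (30−19.04)²/19.04 + (4−6.25)²/6.25 + (15−7.93)²/7.93 + (6−10.82)²/10.82 = 34.2814
df = 4
p-value (upper-tail) = 0.00000
At α=0.05: p < α → reject H₀

reject H₀: yes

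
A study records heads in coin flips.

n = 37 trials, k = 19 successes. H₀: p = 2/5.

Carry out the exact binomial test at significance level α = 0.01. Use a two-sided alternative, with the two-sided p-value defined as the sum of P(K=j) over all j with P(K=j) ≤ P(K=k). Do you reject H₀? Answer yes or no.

reject H₀: no

Exact binomial: n=37, k=19, p₀=2/5=0.4000
P(X=j) = C(n,j)·p₀^j·(1−p₀)^(n−j); p = Σ P(X=j) over j with P(X=j) ≤ P(X=19)
p-value (two-sided) = 0.18016
At α=0.01: p ≥ α → fail to reject H₀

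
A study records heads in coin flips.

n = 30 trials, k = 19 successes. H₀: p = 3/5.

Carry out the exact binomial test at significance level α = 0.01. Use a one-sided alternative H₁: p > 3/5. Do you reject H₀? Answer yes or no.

Exact binomial: n=30, k=19, p₀=3/5=0.6000
P(X≥19) from Σ C(n,i)·p₀^i·(1−p₀)^(n−i)
p-value (one-sided, H₁ greater) = 0.43109
At α=0.01: p ≥ α → fail to reject H₀

reject H₀: no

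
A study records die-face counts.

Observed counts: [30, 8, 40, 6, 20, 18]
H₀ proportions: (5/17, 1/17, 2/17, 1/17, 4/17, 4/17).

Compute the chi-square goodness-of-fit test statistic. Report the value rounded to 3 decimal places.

test statistic = 53.713

n = 122; E_i = n·p_i = [35.88, 7.18, 14.35, 7.18, 28.71, 28.71]
χ² = (30−35.88)²/35.88 + (8−7.18)²/7.18 + (40−14.35)²/14.35 + (6−7.18)²/7.18 + (20−28.71)²/28.71 + (18−28.71)²/28.71 = 53.7131
df = 5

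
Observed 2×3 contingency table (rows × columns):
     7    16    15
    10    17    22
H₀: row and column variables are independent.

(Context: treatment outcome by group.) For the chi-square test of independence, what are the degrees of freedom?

df = (r−1)(c−1) = (2−1)·(3−1) = 2

degrees of freedom = 2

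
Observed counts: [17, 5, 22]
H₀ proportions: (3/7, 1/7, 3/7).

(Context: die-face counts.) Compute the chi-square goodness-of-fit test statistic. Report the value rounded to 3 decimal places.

n = 44; E_i = n·p_i = [18.86, 6.29, 18.86]
χ² = (17−18.86)²/18.86 + (5−6.29)²/6.29 + (22−18.86)²/18.86 = 0.9697
df = 2

test statistic = 0.970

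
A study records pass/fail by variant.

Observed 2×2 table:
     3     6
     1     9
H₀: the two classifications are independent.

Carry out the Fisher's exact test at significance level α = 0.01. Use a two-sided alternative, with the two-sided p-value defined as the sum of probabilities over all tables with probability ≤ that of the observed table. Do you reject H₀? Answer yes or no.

Margins: r₁=9, r₂=10, c₁=4, c₂=15, n=19
p_obs = C(9,3)·C(10,1)/C(19,4); sum pmf over tables with pmf ≤ p_obs
p-value (two-sided) = 0.30341
At α=0.01: p ≥ α → fail to reject H₀

reject H₀: no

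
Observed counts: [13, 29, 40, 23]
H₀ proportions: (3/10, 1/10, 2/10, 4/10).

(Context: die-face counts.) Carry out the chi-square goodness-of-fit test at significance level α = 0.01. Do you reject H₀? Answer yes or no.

n = 105; E_i = n·p_i = [31.50, 10.50, 21.00, 42.00]
χ² = (13−31.50)²/31.50 + (29−10.50)²/10.50 + (40−21.00)²/21.00 + (23−42.00)²/42.00 = 69.2460
df = 3
p-value (upper-tail) = 0.00000
At α=0.01: p < α → reject H₀

reject H₀: yes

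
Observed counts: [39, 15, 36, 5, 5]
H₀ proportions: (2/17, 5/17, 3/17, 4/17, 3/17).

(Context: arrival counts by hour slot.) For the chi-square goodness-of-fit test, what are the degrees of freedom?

degrees of freedom = 4

df = k − 1 = 5 − 1 = 4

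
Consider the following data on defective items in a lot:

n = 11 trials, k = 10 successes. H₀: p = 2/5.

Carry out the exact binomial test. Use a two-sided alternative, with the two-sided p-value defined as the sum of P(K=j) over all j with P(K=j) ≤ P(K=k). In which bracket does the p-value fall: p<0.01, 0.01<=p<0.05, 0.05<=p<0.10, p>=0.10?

Exact binomial: n=11, k=10, p₀=2/5=0.4000
P(X=j) = C(n,j)·p₀^j·(1−p₀)^(n−j); p = Σ P(X=j) over j with P(X=j) ≤ P(X=10)
p-value (two-sided) = 0.00073
→ bracket: p<0.01

p-value bracket: p<0.01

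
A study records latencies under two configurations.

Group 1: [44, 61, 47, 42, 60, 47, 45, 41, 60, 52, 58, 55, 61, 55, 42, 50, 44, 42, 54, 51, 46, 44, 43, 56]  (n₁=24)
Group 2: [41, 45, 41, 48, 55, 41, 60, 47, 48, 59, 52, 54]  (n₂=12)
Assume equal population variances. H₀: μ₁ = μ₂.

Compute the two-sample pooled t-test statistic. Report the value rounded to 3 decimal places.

x̄₁=50.000, s₁=6.922, n₁=24
x̄₂=49.250, s₂=6.771, n₂=12
s_p² = [23·6.922² + 11·6.771²]/34 = 47.2426
SE = √(s_p²·(1/24+1/12)) = 2.4301
t = (50.000−49.250)/2.4301 = 0.3086
df = 34

test statistic = 0.309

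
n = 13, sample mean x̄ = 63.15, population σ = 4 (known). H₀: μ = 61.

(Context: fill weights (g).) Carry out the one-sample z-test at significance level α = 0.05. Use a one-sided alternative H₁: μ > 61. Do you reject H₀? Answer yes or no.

reject H₀: yes

SE = σ/√n = 4/√13 = 1.1094
z = (x̄−μ₀)/SE = (63.15−61)/1.1094 = 1.9380
p-value (one-sided, H₁ greater) = 0.02631
At α=0.05: p < α → reject H₀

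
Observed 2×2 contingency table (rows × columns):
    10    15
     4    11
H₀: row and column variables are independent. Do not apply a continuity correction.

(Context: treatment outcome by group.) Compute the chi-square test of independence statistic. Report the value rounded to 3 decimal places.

test statistic = 0.733

Row totals [25, 15], col totals [14, 26], n=40
χ² = (10−8.75)²/8.75 + (15−16.25)²/16.25 + (4−5.25)²/5.25 + (11−9.75)²/9.75 = 0.7326
df = 1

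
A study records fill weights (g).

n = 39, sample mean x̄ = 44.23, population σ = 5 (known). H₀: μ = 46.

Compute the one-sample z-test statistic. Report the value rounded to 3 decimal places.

test statistic = -2.211

SE = σ/√n = 5/√39 = 0.8006
z = (x̄−μ₀)/SE = (44.23−46)/0.8006 = -2.2107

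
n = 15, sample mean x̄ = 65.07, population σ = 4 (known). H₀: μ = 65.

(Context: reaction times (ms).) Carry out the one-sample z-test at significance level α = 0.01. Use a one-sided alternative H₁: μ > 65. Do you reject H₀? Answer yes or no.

SE = σ/√n = 4/√15 = 1.0328
z = (x̄−μ₀)/SE = (65.07−65)/1.0328 = 0.0678
p-value (one-sided, H₁ greater) = 0.47298
At α=0.01: p ≥ α → fail to reject H₀

reject H₀: no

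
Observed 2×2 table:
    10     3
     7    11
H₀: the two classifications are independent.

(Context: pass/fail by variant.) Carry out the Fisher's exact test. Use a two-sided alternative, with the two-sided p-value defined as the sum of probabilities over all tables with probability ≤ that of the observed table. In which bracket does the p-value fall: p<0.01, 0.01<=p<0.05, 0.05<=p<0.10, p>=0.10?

Margins: r₁=13, r₂=18, c₁=17, c₂=14, n=31
p_obs = C(13,10)·C(18,7)/C(31,17); sum pmf over tables with pmf ≤ p_obs
p-value (two-sided) = 0.06686
→ bracket: 0.05<=p<0.10

p-value bracket: 0.05<=p<0.10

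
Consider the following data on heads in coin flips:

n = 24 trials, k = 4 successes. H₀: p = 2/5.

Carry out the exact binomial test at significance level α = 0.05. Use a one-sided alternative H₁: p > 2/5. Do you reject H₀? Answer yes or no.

reject H₀: no

Exact binomial: n=24, k=4, p₀=2/5=0.4000
P(X≥4) from Σ C(n,i)·p₀^i·(1−p₀)^(n−i)
p-value (one-sided, H₁ greater) = 0.99650
At α=0.05: p ≥ α → fail to reject H₀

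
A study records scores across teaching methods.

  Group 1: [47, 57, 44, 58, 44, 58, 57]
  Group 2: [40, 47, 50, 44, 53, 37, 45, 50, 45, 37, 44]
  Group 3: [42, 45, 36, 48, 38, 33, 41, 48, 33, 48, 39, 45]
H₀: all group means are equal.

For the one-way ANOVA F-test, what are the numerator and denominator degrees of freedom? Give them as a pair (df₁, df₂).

degrees of freedom = [2, 27]

k = 3 groups, N = 30 total
df = (k−1, N−k) = (3−1, 30−3) = (2, 27)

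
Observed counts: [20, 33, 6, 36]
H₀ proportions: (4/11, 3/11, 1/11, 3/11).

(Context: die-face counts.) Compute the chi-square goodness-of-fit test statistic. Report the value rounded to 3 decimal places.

n = 95; E_i = n·p_i = [34.55, 25.91, 8.64, 25.91]
χ² = (20−34.55)²/34.55 + (33−25.91)²/25.91 + (6−8.64)²/8.64 + (36−25.91)²/25.91 = 12.8000
df = 3

test statistic = 12.800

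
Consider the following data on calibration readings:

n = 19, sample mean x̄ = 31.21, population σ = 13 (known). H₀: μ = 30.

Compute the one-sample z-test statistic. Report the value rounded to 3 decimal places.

test statistic = 0.406

SE = σ/√n = 13/√19 = 2.9824
z = (x̄−μ₀)/SE = (31.21−30)/2.9824 = 0.4057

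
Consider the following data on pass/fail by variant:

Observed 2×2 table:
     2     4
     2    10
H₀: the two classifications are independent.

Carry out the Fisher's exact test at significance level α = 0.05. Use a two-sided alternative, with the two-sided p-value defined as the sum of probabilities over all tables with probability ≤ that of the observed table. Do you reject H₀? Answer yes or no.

Margins: r₁=6, r₂=12, c₁=4, c₂=14, n=18
p_obs = C(6,2)·C(12,2)/C(18,4); sum pmf over tables with pmf ≤ p_obs
p-value (two-sided) = 0.56863
At α=0.05: p ≥ α → fail to reject H₀

reject H₀: no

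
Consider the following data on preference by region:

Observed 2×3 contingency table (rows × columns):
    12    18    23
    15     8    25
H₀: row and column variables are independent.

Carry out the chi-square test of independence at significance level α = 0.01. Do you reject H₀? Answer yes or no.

reject H₀: no

Row totals [53, 48], col totals [27, 26, 48], n=101
χ² = (12−14.17)²/14.17 + (18−13.64)²/13.64 + (23−25.19)²/25.19 + (15−12.83)²/12.83 + (8−12.36)²/12.36 + (25−22.81)²/22.81 = 4.0252
df = 2
p-value (upper-tail) = 0.13364
At α=0.01: p ≥ α → fail to reject H₀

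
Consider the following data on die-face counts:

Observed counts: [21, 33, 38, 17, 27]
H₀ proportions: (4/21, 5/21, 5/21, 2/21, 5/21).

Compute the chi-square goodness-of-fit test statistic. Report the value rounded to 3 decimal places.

test statistic = 4.075

n = 136; E_i = n·p_i = [25.90, 32.38, 32.38, 12.95, 32.38]
χ² = (21−25.90)²/25.90 + (33−32.38)²/32.38 + (38−32.38)²/32.38 + (17−12.95)²/12.95 + (27−32.38)²/32.38 = 4.0746
df = 4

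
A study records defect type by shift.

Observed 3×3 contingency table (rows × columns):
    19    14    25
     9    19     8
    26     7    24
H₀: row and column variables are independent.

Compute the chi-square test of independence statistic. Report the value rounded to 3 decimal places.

Row totals [58, 36, 57], col totals [54, 40, 57], n=151
χ² = (19−20.74)²/20.74 + (14−15.36)²/15.36 + (25−21.89)²/21.89 + (9−12.87)²/12.87 + (19−9.54)²/9.54 + (8−13.59)²/13.59 + (26−20.38)²/20.38 + (7−15.10)²/15.10 + (24−21.52)²/21.52 = 19.7424
df = 4

test statistic = 19.742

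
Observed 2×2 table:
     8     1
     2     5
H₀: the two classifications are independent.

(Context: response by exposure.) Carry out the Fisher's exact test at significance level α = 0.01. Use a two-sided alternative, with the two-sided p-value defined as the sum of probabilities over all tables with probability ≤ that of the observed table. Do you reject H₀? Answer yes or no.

reject H₀: no

Margins: r₁=9, r₂=7, c₁=10, c₂=6, n=16
p_obs = C(9,8)·C(7,2)/C(16,10); sum pmf over tables with pmf ≤ p_obs
p-value (two-sided) = 0.03497
At α=0.01: p ≥ α → fail to reject H₀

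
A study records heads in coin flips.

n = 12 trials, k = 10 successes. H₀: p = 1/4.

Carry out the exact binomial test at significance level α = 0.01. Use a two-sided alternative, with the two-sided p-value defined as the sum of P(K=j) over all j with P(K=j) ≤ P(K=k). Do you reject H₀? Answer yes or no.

Exact binomial: n=12, k=10, p₀=1/4=0.2500
P(X=j) = C(n,j)·p₀^j·(1−p₀)^(n−j); p = Σ P(X=j) over j with P(X=j) ≤ P(X=10)
p-value (two-sided) = 0.00004
At α=0.01: p < α → reject H₀

reject H₀: yes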